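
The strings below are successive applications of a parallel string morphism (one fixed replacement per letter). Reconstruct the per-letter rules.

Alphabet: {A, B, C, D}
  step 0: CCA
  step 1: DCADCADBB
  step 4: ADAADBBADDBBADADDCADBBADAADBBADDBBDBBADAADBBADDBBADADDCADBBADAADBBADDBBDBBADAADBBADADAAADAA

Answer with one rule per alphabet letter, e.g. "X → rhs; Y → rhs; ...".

  step 0 ⇒ step 1: CCA ⇒ DCA·DCA·DBB
    A ↦ DBB
    C ↦ DCA
    B ↦ A  (constrained at step 1)
    D ↦ AD  (constrained at step 1)

A->DBB, B->A, C->DCA, D->AD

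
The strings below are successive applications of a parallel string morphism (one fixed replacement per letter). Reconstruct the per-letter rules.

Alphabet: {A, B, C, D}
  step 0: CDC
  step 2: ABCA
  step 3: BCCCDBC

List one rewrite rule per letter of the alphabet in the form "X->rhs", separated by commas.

A->BC, B->CC, C->D, D->A

  step 2 ⇒ step 3: ABCA ⇒ BC·CC·D·BC
    A ↦ BC
    B ↦ CC
    C ↦ D
    D ↦ A  (constrained at step 0)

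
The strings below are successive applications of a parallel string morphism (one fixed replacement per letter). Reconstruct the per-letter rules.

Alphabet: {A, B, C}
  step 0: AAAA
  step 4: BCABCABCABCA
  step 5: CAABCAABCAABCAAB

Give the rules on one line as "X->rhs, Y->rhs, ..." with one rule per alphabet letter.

  step 4 ⇒ step 5: BCABCABCABCA ⇒ CA·A·B·CA·A·B·CA·A·B·CA·A·B
    A ↦ B
    B ↦ CA
    C ↦ A

A->B, B->CA, C->A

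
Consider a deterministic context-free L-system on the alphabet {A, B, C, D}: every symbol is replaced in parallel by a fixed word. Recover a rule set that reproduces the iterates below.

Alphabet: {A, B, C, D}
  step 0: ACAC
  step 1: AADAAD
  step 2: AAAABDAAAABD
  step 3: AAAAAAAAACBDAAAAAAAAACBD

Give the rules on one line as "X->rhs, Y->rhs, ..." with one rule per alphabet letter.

A->AA, B->AC, C->D, D->BD

  step 2 ⇒ step 3: AAAABDAAAABD ⇒ AA·AA·AA·AA·AC·BD·AA·AA·AA·AA·AC·BD
    A ↦ AA
    B ↦ AC
    D ↦ BD
  step 0 ⇒ step 1: ACAC ⇒ AA·D·AA·D
    C ↦ D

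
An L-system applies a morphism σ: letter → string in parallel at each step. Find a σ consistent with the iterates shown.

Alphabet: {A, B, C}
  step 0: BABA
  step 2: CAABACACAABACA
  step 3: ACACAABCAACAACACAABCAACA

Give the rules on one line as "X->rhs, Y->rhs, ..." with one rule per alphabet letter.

A->CA, B->AB, C->A

  step 2 ⇒ step 3: CAABACACAABACA ⇒ A·CA·CA·AB·CA·A·CA·A·CA·CA·AB·CA·A·CA
    A ↦ CA
    B ↦ AB
    C ↦ A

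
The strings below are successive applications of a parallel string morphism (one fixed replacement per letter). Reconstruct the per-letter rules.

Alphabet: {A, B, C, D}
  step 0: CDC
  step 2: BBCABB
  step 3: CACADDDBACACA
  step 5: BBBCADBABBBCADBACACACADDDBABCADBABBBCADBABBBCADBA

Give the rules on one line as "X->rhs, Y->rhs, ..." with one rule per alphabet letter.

A->DBA, B->CA, C->DD, D->B

  step 2 ⇒ step 3: BBCABB ⇒ CA·CA·DD·DBA·CA·CA
    A ↦ DBA
    B ↦ CA
    C ↦ DD
    D ↦ B  (constrained at step 0)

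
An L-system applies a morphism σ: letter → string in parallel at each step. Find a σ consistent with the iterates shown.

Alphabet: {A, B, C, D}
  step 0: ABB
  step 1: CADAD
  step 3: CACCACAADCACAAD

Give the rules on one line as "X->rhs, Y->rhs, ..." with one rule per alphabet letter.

  step 0 ⇒ step 1: ABB ⇒ C·AD·AD
    A ↦ C
    B ↦ AD
    C ↦ CA  (constrained at step 1)
    D ↦ CB  (constrained at step 1)

A->C, B->AD, C->CA, D->CB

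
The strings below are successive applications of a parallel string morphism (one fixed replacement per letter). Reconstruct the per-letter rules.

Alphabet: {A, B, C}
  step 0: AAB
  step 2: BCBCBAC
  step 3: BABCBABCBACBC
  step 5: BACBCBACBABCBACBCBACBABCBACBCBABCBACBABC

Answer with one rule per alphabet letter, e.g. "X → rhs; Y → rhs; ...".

A->C, B->BA, C->BC

  step 2 ⇒ step 3: BCBCBAC ⇒ BA·BC·BA·BC·BA·C·BC
    A ↦ C
    B ↦ BA
    C ↦ BC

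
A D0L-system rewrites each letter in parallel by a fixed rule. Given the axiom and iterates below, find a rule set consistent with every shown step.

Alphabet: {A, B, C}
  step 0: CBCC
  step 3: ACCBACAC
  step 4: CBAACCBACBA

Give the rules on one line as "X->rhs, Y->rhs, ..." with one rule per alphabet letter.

  step 3 ⇒ step 4: ACCBACAC ⇒ CB·A·A·C·CB·A·CB·A
    A ↦ CB
    B ↦ C
    C ↦ A

A->CB, B->C, C->A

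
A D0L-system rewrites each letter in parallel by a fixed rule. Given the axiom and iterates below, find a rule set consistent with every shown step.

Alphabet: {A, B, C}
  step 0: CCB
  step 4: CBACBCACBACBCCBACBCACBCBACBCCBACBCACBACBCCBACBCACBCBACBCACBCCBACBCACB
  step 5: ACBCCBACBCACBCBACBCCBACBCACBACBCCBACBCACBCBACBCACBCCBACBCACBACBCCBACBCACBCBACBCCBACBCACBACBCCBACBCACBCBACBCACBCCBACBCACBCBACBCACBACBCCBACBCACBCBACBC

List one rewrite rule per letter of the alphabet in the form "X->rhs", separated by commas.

A->CB, B->C, C->ACB

  step 4 ⇒ step 5: CBACBCACBACBCCBACBCACBCBACBCCBACBCACBACBCCBACBCACBCBACBCACBCCBACBCACB ⇒ ACB·C·CB·ACB·C·ACB·CB·ACB·C·CB·ACB·C·ACB·ACB·C·CB·ACB·C·ACB·CB·ACB·C·ACB·C·CB·ACB·C·ACB·ACB·C·CB·ACB·C·ACB·CB·ACB·C·CB·ACB·C·ACB·ACB·C·CB·ACB·C·ACB·CB·ACB·C·ACB·C·CB·ACB·C·ACB·CB·ACB·C·ACB·ACB·C·CB·ACB·C·ACB·CB·ACB·C
    A ↦ CB
    B ↦ C
    C ↦ ACB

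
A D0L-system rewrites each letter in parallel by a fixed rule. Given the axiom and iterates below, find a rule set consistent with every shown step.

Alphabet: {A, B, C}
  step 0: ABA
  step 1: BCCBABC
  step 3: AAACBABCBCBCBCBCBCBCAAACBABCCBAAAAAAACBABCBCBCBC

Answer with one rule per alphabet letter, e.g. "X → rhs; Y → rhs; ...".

  step 0 ⇒ step 1: ABA ⇒ BC·CBA·BC
    A ↦ BC
    B ↦ CBA
    C ↦ AAA  (constrained at step 1)

A->BC, B->CBA, C->AAA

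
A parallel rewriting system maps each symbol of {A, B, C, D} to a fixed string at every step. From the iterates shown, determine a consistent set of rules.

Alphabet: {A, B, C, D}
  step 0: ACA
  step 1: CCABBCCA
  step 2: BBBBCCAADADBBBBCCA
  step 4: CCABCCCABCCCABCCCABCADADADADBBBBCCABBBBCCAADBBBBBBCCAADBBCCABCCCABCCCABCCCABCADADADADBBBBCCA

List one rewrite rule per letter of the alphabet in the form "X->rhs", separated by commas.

A->CCA, B->AD, C->BB, D->BC

  step 1 ⇒ step 2: CCABBCCA ⇒ BB·BB·CCA·AD·AD·BB·BB·CCA
    A ↦ CCA
    B ↦ AD
    C ↦ BB
    D ↦ BC  (constrained at step 2)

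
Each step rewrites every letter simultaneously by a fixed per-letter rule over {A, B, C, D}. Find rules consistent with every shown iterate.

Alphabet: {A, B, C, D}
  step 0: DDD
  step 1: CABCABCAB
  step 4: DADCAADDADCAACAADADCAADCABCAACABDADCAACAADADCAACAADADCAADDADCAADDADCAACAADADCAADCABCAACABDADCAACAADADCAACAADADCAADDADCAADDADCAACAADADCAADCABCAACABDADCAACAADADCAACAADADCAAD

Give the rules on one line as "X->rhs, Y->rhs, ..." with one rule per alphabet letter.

  step 0 ⇒ step 1: DDD ⇒ CAB·CAB·CAB
    D ↦ CAB
    A ↦ CAA  (constrained at step 1)
    B ↦ D  (constrained at step 1)
    C ↦ DAD  (constrained at step 1)

A->CAA, B->D, C->DAD, D->CAB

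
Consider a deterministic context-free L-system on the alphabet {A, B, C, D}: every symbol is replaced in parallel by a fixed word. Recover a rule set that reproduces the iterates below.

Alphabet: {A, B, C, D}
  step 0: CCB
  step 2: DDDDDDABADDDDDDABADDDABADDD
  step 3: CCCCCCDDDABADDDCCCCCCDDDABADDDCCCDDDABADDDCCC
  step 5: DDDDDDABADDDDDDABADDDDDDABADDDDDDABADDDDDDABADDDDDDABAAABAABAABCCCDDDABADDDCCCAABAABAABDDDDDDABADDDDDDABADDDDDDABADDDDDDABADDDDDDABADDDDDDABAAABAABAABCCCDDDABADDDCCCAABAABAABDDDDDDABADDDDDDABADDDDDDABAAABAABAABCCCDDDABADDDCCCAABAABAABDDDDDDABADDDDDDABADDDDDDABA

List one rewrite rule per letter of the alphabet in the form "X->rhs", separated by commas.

  step 2 ⇒ step 3: DDDDDDABADDDDDDABADDDABADDD ⇒ C·C·C·C·C·C·DDD·ABA·DDD·C·C·C·C·C·C·DDD·ABA·DDD·C·C·C·DDD·ABA·DDD·C·C·C
    A ↦ DDD
    B ↦ ABA
    D ↦ C
    C ↦ AAB  (constrained at step 0)

A->DDD, B->ABA, C->AAB, D->C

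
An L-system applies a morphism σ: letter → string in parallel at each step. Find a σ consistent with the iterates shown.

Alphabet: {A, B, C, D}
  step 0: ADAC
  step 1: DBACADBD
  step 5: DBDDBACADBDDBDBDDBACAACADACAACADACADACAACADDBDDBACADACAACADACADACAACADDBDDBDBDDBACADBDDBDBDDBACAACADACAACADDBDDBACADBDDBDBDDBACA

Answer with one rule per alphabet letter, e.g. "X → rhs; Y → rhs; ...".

A->DB, B->D, C->D, D->ACA

  step 0 ⇒ step 1: ADAC ⇒ DB·ACA·DB·D
    A ↦ DB
    C ↦ D
    D ↦ ACA
    B ↦ D  (constrained at step 1)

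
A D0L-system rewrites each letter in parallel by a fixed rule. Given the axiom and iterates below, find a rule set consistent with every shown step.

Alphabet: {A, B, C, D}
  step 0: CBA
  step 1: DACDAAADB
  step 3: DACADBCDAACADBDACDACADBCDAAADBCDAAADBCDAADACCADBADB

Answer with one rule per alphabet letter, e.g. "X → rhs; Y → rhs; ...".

  step 0 ⇒ step 1: CBA ⇒ DAC·DAA·ADB
    A ↦ ADB
    B ↦ DAA
    C ↦ DAC
    D ↦ C  (constrained at step 1)

A->ADB, B->DAA, C->DAC, D->C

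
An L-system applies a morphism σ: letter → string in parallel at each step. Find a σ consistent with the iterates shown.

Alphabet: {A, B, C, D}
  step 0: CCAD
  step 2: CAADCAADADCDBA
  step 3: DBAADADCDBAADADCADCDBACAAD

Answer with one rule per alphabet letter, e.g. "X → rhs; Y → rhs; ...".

  step 2 ⇒ step 3: CAADCAADADCDBA ⇒ DBA·AD·AD·C·DBA·AD·AD·C·AD·C·DBA·C·A·AD
    A ↦ AD
    B ↦ A
    C ↦ DBA
    D ↦ C

A->AD, B->A, C->DBA, D->C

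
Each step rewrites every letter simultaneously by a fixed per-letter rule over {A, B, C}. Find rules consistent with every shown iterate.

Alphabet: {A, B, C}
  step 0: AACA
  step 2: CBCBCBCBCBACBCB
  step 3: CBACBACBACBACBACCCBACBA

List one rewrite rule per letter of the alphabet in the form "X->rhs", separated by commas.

  step 2 ⇒ step 3: CBCBCBCBCBACBCB ⇒ CB·A·CB·A·CB·A·CB·A·CB·A·CC·CB·A·CB·A
    A ↦ CC
    B ↦ A
    C ↦ CB

A->CC, B->A, C->CB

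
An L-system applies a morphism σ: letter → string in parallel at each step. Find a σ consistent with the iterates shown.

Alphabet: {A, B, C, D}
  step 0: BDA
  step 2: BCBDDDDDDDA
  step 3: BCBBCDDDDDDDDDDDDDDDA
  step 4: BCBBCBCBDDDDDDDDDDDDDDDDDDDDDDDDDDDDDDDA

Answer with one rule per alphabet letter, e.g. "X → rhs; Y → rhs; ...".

  step 3 ⇒ step 4: BCBBCDDDDDDDDDDDDDDDA ⇒ BC·B·BC·BC·B·DD·DD·DD·DD·DD·DD·DD·DD·DD·DD·DD·DD·DD·DD·DD·DA
    A ↦ DA
    B ↦ BC
    C ↦ B
    D ↦ DD

A->DA, B->BC, C->B, D->DD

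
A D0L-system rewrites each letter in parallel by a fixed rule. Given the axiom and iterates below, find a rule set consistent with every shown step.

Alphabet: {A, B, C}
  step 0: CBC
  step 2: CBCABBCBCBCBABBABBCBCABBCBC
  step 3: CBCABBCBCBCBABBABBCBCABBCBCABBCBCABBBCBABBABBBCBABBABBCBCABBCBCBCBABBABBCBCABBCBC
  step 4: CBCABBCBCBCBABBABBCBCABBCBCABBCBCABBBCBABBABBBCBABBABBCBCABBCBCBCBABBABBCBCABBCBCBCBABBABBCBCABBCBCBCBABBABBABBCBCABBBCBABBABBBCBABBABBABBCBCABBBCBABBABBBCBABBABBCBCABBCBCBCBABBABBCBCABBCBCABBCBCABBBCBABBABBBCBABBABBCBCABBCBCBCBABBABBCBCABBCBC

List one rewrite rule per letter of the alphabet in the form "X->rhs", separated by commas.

  step 3 ⇒ step 4: CBCABBCBCBCBABBABBCBCABBCBCABBCBCABBBCBABBABBBCBABBABBCBCABBCBCBCBABBABBCBCABBCBC ⇒ CBC·ABB·CBC·BCB·ABB·ABB·CBC·ABB·CBC·ABB·CBC·ABB·BCB·ABB·ABB·BCB·ABB·ABB·CBC·ABB·CBC·BCB·ABB·ABB·CBC·ABB·CBC·BCB·ABB·ABB·CBC·ABB·CBC·BCB·ABB·ABB·ABB·CBC·ABB·BCB·ABB·ABB·BCB·ABB·ABB·ABB·CBC·ABB·BCB·ABB·ABB·BCB·ABB·ABB·CBC·ABB·CBC·BCB·ABB·ABB·CBC·ABB·CBC·ABB·CBC·ABB·BCB·ABB·ABB·BCB·ABB·ABB·CBC·ABB·CBC·BCB·ABB·ABB·CBC·ABB·CBC
    A ↦ BCB
    B ↦ ABB
    C ↦ CBC

A->BCB, B->ABB, C->CBC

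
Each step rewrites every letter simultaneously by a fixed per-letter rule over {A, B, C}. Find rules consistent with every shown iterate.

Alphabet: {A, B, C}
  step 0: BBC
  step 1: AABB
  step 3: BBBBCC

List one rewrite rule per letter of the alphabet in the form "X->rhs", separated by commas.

A->C, B->A, C->BB

  step 0 ⇒ step 1: BBC ⇒ A·A·BB
    B ↦ A
    C ↦ BB
    A ↦ C  (constrained at step 1)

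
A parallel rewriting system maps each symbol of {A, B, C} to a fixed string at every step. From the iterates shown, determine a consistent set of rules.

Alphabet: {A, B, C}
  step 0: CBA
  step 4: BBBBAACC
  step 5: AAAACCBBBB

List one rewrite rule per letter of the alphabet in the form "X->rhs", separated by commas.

  step 4 ⇒ step 5: BBBBAACC ⇒ A·A·A·A·C·C·BB·BB
    A ↦ C
    B ↦ A
    C ↦ BB

A->C, B->A, C->BB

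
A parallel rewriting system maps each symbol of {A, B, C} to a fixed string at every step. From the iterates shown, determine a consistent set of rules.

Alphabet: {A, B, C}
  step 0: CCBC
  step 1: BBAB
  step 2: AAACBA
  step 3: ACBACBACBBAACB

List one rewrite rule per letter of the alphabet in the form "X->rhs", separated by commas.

  step 2 ⇒ step 3: AAACBA ⇒ ACB·ACB·ACB·B·A·ACB
    A ↦ ACB
    B ↦ A
    C ↦ B

A->ACB, B->A, C->B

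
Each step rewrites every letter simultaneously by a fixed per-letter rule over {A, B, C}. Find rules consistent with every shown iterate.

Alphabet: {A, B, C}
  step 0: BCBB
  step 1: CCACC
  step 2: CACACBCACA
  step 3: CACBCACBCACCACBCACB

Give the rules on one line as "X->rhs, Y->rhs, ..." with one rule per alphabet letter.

A->CB, B->C, C->CA

  step 2 ⇒ step 3: CACACBCACA ⇒ CA·CB·CA·CB·CA·C·CA·CB·CA·CB
    A ↦ CB
    B ↦ C
    C ↦ CA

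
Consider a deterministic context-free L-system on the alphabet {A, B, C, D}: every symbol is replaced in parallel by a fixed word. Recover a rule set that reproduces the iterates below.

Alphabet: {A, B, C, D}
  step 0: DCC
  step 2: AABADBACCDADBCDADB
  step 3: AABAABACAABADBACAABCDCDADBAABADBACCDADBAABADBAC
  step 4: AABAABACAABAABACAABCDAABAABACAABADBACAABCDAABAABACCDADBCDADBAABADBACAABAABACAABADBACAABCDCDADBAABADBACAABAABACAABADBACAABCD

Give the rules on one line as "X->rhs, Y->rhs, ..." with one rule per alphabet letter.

  step 3 ⇒ step 4: AABAABACAABADBACAABCDCDADBAABADBACCDADBAABADBAC ⇒ AAB·AAB·AC·AAB·AAB·AC·AAB·CD·AAB·AAB·AC·AAB·ADB·AC·AAB·CD·AAB·AAB·AC·CD·ADB·CD·ADB·AAB·ADB·AC·AAB·AAB·AC·AAB·ADB·AC·AAB·CD·CD·ADB·AAB·ADB·AC·AAB·AAB·AC·AAB·ADB·AC·AAB·CD
    A ↦ AAB
    B ↦ AC
    C ↦ CD
    D ↦ ADB

A->AAB, B->AC, C->CD, D->ADB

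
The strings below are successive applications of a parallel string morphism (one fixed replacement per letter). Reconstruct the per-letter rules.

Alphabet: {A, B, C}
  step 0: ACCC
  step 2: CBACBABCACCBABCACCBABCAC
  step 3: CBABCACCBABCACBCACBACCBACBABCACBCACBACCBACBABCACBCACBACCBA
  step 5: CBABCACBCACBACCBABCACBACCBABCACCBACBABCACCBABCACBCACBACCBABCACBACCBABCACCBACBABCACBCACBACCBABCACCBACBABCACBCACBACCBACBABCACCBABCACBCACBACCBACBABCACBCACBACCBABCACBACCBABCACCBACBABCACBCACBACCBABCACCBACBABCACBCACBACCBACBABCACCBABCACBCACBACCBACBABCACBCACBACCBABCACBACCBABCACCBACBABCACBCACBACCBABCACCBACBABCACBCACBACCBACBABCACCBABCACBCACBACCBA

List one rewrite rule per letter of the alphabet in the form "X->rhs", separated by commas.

  step 2 ⇒ step 3: CBACBABCACCBABCACCBABCAC ⇒ CBA·BCA·C·CBA·BCA·C·BCA·CBA·C·CBA·CBA·BCA·C·BCA·CBA·C·CBA·CBA·BCA·C·BCA·CBA·C·CBA
    A ↦ C
    B ↦ BCA
    C ↦ CBA

A->C, B->BCA, C->CBA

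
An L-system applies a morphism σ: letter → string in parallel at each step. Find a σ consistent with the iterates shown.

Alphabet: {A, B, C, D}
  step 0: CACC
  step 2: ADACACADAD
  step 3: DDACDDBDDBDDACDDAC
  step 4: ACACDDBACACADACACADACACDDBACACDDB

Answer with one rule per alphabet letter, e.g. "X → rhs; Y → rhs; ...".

  step 3 ⇒ step 4: DDACDDBDDBDDACDDAC ⇒ AC·AC·DD·B·AC·AC·AD·AC·AC·AD·AC·AC·DD·B·AC·AC·DD·B
    A ↦ DD
    B ↦ AD
    C ↦ B
    D ↦ AC

A->DD, B->AD, C->B, D->AC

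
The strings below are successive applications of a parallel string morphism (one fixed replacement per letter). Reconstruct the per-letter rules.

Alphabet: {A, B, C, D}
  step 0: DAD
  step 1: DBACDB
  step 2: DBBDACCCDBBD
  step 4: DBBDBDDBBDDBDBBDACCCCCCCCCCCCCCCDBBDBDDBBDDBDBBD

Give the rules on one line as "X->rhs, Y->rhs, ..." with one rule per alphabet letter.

  step 1 ⇒ step 2: DBACDB ⇒ DB·BD·AC·CC·DB·BD
    A ↦ AC
    B ↦ BD
    C ↦ CC
    D ↦ DB

A->AC, B->BD, C->CC, D->DB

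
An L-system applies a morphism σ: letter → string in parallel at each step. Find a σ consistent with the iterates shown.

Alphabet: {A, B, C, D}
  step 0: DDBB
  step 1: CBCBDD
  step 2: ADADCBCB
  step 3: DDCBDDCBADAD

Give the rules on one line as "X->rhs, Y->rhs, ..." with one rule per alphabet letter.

  step 2 ⇒ step 3: ADADCBCB ⇒ DD·CB·DD·CB·A·D·A·D
    A ↦ DD
    B ↦ D
    C ↦ A
    D ↦ CB

A->DD, B->D, C->A, D->CB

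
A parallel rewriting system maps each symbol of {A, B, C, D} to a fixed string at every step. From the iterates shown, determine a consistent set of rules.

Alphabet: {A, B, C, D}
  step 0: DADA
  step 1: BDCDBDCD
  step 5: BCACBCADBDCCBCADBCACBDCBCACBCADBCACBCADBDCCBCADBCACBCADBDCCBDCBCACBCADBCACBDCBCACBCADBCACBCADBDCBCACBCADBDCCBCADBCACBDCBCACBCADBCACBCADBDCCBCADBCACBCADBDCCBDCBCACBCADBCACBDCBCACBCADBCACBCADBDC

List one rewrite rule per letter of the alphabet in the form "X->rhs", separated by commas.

  step 0 ⇒ step 1: DADA ⇒ BDC·D·BDC·D
    A ↦ D
    D ↦ BDC
    B ↦ C  (constrained at step 1)
    C ↦ BCA  (constrained at step 1)

A->D, B->C, C->BCA, D->BDC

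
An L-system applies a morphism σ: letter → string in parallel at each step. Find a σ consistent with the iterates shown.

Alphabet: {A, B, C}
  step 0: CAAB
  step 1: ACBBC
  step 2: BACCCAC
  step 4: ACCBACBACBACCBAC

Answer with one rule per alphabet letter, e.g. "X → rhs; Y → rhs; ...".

A->B, B->C, C->AC

  step 1 ⇒ step 2: ACBBC ⇒ B·AC·C·C·AC
    A ↦ B
    B ↦ C
    C ↦ AC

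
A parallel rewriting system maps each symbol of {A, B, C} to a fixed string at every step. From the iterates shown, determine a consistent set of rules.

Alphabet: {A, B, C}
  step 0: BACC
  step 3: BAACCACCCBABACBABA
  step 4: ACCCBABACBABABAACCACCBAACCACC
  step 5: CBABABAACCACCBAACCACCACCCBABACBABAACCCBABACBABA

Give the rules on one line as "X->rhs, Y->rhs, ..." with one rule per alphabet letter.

A->C, B->AC, C->BA

  step 4 ⇒ step 5: ACCCBABACBABABAACCACCBAACCACC ⇒ C·BA·BA·BA·AC·C·AC·C·BA·AC·C·AC·C·AC·C·C·BA·BA·C·BA·BA·AC·C·C·BA·BA·C·BA·BA
    A ↦ C
    B ↦ AC
    C ↦ BA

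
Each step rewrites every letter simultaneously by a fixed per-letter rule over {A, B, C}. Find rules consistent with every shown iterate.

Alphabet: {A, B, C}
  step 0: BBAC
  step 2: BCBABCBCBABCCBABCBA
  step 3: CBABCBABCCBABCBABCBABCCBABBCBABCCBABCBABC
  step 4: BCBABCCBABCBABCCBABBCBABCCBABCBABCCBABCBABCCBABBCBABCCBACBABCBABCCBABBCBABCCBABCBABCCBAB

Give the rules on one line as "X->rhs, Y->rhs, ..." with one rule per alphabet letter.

A->BC, B->CBA, C->B

  step 3 ⇒ step 4: CBABCBABCCBABCBABCBABCCBABBCBABCCBABCBABC ⇒ B·CBA·BC·CBA·B·CBA·BC·CBA·B·B·CBA·BC·CBA·B·CBA·BC·CBA·B·CBA·BC·CBA·B·B·CBA·BC·CBA·CBA·B·CBA·BC·CBA·B·B·CBA·BC·CBA·B·CBA·BC·CBA·B
    A ↦ BC
    B ↦ CBA
    C ↦ B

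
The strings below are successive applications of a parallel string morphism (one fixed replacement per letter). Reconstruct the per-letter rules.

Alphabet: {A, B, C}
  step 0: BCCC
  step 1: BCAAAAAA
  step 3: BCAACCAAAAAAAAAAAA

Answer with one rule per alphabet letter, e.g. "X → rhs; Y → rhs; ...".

A->C, B->BC, C->AA

  step 0 ⇒ step 1: BCCC ⇒ BC·AA·AA·AA
    B ↦ BC
    C ↦ AA
    A ↦ C  (constrained at step 1)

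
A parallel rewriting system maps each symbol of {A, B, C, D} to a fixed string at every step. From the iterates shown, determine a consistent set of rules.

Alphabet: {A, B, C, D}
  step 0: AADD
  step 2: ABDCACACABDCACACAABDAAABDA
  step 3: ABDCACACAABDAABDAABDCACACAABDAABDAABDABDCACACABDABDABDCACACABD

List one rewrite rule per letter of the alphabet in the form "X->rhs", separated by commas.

A->ABD, B->CA, C->A, D->CAC

  step 2 ⇒ step 3: ABDCACACABDCACACAABDAAABDA ⇒ ABD·CA·CAC·A·ABD·A·ABD·A·ABD·CA·CAC·A·ABD·A·ABD·A·ABD·ABD·CA·CAC·ABD·ABD·ABD·CA·CAC·ABD
    A ↦ ABD
    B ↦ CA
    C ↦ A
    D ↦ CAC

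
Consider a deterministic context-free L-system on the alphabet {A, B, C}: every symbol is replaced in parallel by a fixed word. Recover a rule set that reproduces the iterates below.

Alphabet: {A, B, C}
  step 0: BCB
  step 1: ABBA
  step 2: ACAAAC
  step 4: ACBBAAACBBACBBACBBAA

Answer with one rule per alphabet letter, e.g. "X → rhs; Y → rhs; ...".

  step 1 ⇒ step 2: ABBA ⇒ AC·A·A·AC
    A ↦ AC
    B ↦ A
  step 0 ⇒ step 1: BCB ⇒ A·BB·A
    C ↦ BB

A->AC, B->A, C->BB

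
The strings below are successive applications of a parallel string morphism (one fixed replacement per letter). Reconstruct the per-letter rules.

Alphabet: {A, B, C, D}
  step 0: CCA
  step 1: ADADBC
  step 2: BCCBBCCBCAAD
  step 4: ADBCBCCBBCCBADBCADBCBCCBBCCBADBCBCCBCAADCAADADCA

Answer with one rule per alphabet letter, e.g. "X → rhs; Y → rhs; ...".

A->BC, B->CA, C->AD, D->CB

  step 1 ⇒ step 2: ADADBC ⇒ BC·CB·BC·CB·CA·AD
    A ↦ BC
    B ↦ CA
    C ↦ AD
    D ↦ CB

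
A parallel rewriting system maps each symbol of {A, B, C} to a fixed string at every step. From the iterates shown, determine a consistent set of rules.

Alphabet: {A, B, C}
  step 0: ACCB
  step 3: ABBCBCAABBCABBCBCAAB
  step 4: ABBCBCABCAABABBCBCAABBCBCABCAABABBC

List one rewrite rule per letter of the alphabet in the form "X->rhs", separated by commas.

  step 3 ⇒ step 4: ABBCBCAABBCABBCBCAAB ⇒ AB·BC·BC·A·BC·A·AB·AB·BC·BC·A·AB·BC·BC·A·BC·A·AB·AB·BC
    A ↦ AB
    B ↦ BC
    C ↦ A

A->AB, B->BC, C->A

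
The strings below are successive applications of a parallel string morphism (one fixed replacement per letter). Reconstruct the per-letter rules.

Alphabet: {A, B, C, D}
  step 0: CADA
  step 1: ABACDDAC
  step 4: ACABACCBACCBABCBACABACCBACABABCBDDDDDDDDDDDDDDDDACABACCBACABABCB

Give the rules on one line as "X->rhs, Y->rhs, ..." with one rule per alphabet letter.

  step 0 ⇒ step 1: CADA ⇒ AB·AC·DD·AC
    A ↦ AC
    C ↦ AB
    D ↦ DD
    B ↦ CB  (constrained at step 1)

A->AC, B->CB, C->AB, D->DD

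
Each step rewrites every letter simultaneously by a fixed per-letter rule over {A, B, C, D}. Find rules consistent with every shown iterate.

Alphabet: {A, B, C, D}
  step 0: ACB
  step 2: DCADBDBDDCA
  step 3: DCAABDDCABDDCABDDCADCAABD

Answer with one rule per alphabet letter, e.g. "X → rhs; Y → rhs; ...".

  step 2 ⇒ step 3: DCADBDBDDCA ⇒ DCA·AB·D·DCA·BD·DCA·BD·DCA·DCA·AB·D
    A ↦ D
    B ↦ BD
    C ↦ AB
    D ↦ DCA

A->D, B->BD, C->AB, D->DCA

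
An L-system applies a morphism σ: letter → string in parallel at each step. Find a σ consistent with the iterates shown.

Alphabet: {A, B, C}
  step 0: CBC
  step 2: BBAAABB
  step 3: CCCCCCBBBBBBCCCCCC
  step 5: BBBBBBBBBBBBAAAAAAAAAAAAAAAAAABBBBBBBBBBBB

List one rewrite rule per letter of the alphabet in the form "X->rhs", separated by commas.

  step 2 ⇒ step 3: BBAAABB ⇒ CCC·CCC·BB·BB·BB·CCC·CCC
    A ↦ BB
    B ↦ CCC
    C ↦ A  (constrained at step 0)

A->BB, B->CCC, C->A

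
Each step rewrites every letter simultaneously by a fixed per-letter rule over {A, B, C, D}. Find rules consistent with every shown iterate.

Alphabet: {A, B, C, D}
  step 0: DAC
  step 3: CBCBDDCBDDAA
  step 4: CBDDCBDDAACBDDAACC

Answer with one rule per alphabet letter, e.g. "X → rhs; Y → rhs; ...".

A->C, B->DD, C->CB, D->A

  step 3 ⇒ step 4: CBCBDDCBDDAA ⇒ CB·DD·CB·DD·A·A·CB·DD·A·A·C·C
    A ↦ C
    B ↦ DD
    C ↦ CB
    D ↦ A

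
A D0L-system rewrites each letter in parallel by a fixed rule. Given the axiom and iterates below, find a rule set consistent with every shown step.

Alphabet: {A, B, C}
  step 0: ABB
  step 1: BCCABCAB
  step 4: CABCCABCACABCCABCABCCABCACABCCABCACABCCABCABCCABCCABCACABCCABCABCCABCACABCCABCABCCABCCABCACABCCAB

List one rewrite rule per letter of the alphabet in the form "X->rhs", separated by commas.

  step 0 ⇒ step 1: ABB ⇒ BC·CAB·CAB
    A ↦ BC
    B ↦ CAB
    C ↦ CA  (constrained at step 1)

A->BC, B->CAB, C->CA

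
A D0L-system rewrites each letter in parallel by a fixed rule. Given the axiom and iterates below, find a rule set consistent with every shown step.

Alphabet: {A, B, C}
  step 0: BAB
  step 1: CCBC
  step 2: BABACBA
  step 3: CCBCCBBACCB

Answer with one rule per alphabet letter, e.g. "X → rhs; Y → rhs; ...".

A->CB, B->C, C->BA

  step 2 ⇒ step 3: BABACBA ⇒ C·CB·C·CB·BA·C·CB
    A ↦ CB
    B ↦ C
    C ↦ BA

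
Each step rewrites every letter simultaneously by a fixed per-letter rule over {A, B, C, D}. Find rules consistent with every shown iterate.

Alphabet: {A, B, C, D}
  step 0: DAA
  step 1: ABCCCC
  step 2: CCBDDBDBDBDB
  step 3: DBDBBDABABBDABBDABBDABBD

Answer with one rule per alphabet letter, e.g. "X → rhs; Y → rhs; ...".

A->CC, B->BD, C->DB, D->AB

  step 2 ⇒ step 3: CCBDDBDBDBDB ⇒ DB·DB·BD·AB·AB·BD·AB·BD·AB·BD·AB·BD
    B ↦ BD
    C ↦ DB
    D ↦ AB
  step 0 ⇒ step 1: DAA ⇒ AB·CC·CC
    A ↦ CC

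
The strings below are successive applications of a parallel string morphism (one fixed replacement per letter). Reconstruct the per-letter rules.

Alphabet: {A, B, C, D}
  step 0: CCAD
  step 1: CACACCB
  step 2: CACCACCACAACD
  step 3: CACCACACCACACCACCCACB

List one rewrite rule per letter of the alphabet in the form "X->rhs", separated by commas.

  step 2 ⇒ step 3: CACCACCACAACD ⇒ CA·C·CA·CA·C·CA·CA·C·CA·C·C·CA·CB
    A ↦ C
    C ↦ CA
    D ↦ CB
  step 1 ⇒ step 2: CACACCB ⇒ CA·C·CA·C·CA·CA·ACD
    B ↦ ACD

A->C, B->ACD, C->CA, D->CB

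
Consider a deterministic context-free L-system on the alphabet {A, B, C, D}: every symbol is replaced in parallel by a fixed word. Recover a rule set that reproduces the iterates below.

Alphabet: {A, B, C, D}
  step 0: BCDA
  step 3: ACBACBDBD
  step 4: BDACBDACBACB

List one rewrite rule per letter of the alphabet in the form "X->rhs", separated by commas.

  step 3 ⇒ step 4: ACBACBDBD ⇒ B·D·AC·B·D·AC·B·AC·B
    A ↦ B
    B ↦ AC
    C ↦ D
    D ↦ B

A->B, B->AC, C->D, D->B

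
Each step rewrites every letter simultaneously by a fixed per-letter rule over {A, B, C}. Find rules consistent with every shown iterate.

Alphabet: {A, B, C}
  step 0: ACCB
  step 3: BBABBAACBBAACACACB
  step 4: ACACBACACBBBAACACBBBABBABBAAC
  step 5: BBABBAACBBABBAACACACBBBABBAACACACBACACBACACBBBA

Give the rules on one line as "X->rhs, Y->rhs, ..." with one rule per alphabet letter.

A->B, B->AC, C->BA

  step 4 ⇒ step 5: ACACBACACBBBAACACBBBABBABBAAC ⇒ B·BA·B·BA·AC·B·BA·B·BA·AC·AC·AC·B·B·BA·B·BA·AC·AC·AC·B·AC·AC·B·AC·AC·B·B·BA
    A ↦ B
    B ↦ AC
    C ↦ BA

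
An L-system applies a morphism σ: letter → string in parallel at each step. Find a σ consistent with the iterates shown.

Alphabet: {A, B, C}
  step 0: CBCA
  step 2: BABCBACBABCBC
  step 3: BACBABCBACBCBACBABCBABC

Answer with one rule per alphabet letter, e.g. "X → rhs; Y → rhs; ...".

A->C, B->BA, C->BC

  step 2 ⇒ step 3: BABCBACBABCBC ⇒ BA·C·BA·BC·BA·C·BC·BA·C·BA·BC·BA·BC
    A ↦ C
    B ↦ BA
    C ↦ BC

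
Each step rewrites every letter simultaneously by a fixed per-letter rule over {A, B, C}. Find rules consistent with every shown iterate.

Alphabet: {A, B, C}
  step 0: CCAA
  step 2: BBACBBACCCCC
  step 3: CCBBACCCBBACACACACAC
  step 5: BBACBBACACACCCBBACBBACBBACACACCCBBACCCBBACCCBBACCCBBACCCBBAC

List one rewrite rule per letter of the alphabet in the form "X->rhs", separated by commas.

A->BB, B->C, C->AC

  step 2 ⇒ step 3: BBACBBACCCCC ⇒ C·C·BB·AC·C·C·BB·AC·AC·AC·AC·AC
    A ↦ BB
    B ↦ C
    C ↦ AC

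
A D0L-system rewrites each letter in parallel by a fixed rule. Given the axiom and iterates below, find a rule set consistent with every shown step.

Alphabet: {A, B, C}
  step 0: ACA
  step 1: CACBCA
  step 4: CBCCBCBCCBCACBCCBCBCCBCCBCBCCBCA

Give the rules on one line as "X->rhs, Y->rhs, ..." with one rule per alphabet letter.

  step 0 ⇒ step 1: ACA ⇒ CA·CB·CA
    A ↦ CA
    C ↦ CB
    B ↦ C  (constrained at step 1)

A->CA, B->C, C->CB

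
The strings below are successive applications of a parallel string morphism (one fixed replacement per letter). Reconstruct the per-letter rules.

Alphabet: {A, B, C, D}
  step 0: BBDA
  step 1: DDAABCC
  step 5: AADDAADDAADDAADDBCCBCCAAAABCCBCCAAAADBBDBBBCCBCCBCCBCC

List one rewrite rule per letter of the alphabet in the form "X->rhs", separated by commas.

  step 0 ⇒ step 1: BBDA ⇒ D·D·AA·BCC
    A ↦ BCC
    B ↦ D
    D ↦ AA
    C ↦ B  (constrained at step 1)

A->BCC, B->D, C->B, D->AA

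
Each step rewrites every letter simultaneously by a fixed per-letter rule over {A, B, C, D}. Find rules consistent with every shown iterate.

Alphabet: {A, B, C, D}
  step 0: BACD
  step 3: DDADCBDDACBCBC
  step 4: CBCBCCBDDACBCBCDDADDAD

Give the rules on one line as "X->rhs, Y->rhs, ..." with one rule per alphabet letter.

  step 3 ⇒ step 4: DDADCBDDACBCBC ⇒ CB·CB·C·CB·D·DA·CB·CB·C·D·DA·D·DA·D
    A ↦ C
    B ↦ DA
    C ↦ D
    D ↦ CB

A->C, B->DA, C->D, D->CB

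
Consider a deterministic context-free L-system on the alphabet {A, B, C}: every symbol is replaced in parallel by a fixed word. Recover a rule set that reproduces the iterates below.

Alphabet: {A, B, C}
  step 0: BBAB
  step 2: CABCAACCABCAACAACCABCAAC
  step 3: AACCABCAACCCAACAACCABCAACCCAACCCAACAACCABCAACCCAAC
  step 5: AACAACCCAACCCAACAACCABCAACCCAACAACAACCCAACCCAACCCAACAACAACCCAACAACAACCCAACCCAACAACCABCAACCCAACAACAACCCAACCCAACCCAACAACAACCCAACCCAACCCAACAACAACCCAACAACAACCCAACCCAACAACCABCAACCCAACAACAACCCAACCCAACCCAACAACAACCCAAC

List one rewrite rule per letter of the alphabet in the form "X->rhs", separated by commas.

  step 2 ⇒ step 3: CABCAACCABCAACAACCABCAAC ⇒ AAC·C·ABC·AAC·C·C·AAC·AAC·C·ABC·AAC·C·C·AAC·C·C·AAC·AAC·C·ABC·AAC·C·C·AAC
    A ↦ C
    B ↦ ABC
    C ↦ AAC

A->C, B->ABC, C->AAC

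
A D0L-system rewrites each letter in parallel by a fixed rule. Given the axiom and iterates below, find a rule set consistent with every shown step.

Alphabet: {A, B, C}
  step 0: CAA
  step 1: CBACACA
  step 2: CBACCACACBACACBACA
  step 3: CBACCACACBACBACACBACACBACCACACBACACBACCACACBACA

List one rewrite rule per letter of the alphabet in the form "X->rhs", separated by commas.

A->CA, B->CCA, C->CBA

  step 2 ⇒ step 3: CBACCACACBACACBACA ⇒ CBA·CCA·CA·CBA·CBA·CA·CBA·CA·CBA·CCA·CA·CBA·CA·CBA·CCA·CA·CBA·CA
    A ↦ CA
    B ↦ CCA
    C ↦ CBA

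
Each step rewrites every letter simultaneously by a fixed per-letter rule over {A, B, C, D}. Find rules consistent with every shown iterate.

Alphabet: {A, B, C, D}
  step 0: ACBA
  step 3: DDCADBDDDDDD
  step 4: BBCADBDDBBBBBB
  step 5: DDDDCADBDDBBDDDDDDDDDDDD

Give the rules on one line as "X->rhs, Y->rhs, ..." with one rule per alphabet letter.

  step 4 ⇒ step 5: BBCADBDDBBBBBB ⇒ DD·DD·CA·D·B·DD·B·B·DD·DD·DD·DD·DD·DD
    A ↦ D
    B ↦ DD
    C ↦ CA
    D ↦ B

A->D, B->DD, C->CA, D->B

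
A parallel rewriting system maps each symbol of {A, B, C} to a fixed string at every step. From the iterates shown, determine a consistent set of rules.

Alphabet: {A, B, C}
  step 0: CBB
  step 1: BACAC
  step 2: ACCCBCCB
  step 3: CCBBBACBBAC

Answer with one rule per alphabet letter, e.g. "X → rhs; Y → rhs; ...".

  step 2 ⇒ step 3: ACCCBCCB ⇒ CC·B·B·B·AC·B·B·AC
    A ↦ CC
    B ↦ AC
    C ↦ B

A->CC, B->AC, C->B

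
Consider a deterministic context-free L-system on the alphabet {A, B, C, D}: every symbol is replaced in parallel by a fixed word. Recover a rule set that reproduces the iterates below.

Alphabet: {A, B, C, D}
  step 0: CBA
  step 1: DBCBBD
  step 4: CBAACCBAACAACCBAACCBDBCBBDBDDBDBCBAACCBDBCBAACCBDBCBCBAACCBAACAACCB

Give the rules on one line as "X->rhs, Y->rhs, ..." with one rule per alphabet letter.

A->BD, B->CB, C->DB, D->AAC

  step 0 ⇒ step 1: CBA ⇒ DB·CB·BD
    A ↦ BD
    B ↦ CB
    C ↦ DB
    D ↦ AAC  (constrained at step 1)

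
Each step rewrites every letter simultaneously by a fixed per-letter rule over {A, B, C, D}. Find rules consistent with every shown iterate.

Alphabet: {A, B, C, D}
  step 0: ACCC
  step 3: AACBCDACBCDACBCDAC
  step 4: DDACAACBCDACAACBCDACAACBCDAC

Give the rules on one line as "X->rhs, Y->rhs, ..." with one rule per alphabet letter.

A->D, B->A, C->AC, D->BC

  step 3 ⇒ step 4: AACBCDACBCDACBCDAC ⇒ D·D·AC·A·AC·BC·D·AC·A·AC·BC·D·AC·A·AC·BC·D·AC
    A ↦ D
    B ↦ A
    C ↦ AC
    D ↦ BC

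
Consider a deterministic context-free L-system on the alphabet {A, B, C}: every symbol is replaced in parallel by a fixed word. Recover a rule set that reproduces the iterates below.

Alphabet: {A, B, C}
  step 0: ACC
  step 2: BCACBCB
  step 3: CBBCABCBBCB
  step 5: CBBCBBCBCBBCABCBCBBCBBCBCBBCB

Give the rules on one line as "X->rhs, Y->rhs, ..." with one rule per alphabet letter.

  step 2 ⇒ step 3: BCACBCB ⇒ CB·B·CA·B·CB·B·CB
    A ↦ CA
    B ↦ CB
    C ↦ B

A->CA, B->CB, C->B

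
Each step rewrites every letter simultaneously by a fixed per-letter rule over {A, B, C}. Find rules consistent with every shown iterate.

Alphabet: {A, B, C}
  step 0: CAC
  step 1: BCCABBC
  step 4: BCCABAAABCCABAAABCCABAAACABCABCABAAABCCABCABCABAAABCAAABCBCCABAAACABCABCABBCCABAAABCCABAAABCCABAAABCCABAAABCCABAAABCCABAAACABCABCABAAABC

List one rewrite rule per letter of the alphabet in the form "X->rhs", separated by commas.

  step 0 ⇒ step 1: CAC ⇒ BC·CAB·BC
    A ↦ CAB
    C ↦ BC
    B ↦ AAA  (constrained at step 1)

A->CAB, B->AAA, C->BC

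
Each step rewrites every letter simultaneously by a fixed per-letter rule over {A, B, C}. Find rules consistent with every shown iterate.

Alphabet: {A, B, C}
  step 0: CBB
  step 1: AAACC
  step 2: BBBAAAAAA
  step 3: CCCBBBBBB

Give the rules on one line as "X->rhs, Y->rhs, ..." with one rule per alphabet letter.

A->B, B->C, C->AAA

  step 2 ⇒ step 3: BBBAAAAAA ⇒ C·C·C·B·B·B·B·B·B
    A ↦ B
    B ↦ C
  step 0 ⇒ step 1: CBB ⇒ AAA·C·C
    C ↦ AAA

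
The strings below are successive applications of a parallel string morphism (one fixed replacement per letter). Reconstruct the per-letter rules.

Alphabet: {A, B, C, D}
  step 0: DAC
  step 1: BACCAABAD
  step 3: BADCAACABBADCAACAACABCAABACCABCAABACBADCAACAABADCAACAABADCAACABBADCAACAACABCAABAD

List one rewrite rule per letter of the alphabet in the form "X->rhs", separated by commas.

  step 0 ⇒ step 1: DAC ⇒ BAC·CAA·BAD
    A ↦ CAA
    C ↦ BAD
    D ↦ BAC
    B ↦ CAB  (constrained at step 1)

A->CAA, B->CAB, C->BAD, D->BAC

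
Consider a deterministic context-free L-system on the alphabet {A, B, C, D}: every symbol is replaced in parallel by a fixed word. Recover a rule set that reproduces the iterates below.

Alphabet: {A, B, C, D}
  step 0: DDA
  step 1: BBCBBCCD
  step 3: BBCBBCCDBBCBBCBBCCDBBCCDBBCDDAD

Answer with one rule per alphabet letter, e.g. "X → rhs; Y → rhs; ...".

A->CD, B->D, C->AD, D->BBC

  step 0 ⇒ step 1: DDA ⇒ BBC·BBC·CD
    A ↦ CD
    D ↦ BBC
    B ↦ D  (constrained at step 1)
    C ↦ AD  (constrained at step 1)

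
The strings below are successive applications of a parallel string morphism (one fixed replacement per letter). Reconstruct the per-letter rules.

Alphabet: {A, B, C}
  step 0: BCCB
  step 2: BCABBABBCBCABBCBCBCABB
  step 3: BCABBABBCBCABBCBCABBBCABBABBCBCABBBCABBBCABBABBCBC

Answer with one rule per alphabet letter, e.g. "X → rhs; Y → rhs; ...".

A->AB, B->BC, C->ABB

  step 2 ⇒ step 3: BCABBABBCBCABBCBCBCABB ⇒ BC·ABB·AB·BC·BC·AB·BC·BC·ABB·BC·ABB·AB·BC·BC·ABB·BC·ABB·BC·ABB·AB·BC·BC
    A ↦ AB
    B ↦ BC
    C ↦ ABB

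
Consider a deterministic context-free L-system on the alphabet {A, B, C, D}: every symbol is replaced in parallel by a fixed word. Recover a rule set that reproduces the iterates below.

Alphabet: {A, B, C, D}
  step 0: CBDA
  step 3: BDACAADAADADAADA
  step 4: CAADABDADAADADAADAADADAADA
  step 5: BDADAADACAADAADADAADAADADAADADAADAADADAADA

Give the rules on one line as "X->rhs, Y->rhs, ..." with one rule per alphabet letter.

  step 4 ⇒ step 5: CAADABDADAADADAADAADADAADA ⇒ B·DA·DA·A·DA·CA·A·DA·A·DA·DA·A·DA·A·DA·DA·A·DA·DA·A·DA·A·DA·DA·A·DA
    A ↦ DA
    B ↦ CA
    C ↦ B
    D ↦ A

A->DA, B->CA, C->B, D->A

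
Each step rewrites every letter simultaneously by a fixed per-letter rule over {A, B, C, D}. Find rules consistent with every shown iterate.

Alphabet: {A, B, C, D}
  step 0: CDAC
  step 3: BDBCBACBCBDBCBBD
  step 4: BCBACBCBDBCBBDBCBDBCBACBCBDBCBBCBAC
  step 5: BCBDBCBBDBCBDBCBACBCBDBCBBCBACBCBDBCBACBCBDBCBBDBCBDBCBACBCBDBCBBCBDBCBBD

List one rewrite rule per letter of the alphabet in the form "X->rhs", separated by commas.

A->B, B->BCB, C->D, D->AC

  step 4 ⇒ step 5: BCBACBCBDBCBBDBCBDBCBACBCBDBCBBCBAC ⇒ BCB·D·BCB·B·D·BCB·D·BCB·AC·BCB·D·BCB·BCB·AC·BCB·D·BCB·AC·BCB·D·BCB·B·D·BCB·D·BCB·AC·BCB·D·BCB·BCB·D·BCB·B·D
    A ↦ B
    B ↦ BCB
    C ↦ D
    D ↦ AC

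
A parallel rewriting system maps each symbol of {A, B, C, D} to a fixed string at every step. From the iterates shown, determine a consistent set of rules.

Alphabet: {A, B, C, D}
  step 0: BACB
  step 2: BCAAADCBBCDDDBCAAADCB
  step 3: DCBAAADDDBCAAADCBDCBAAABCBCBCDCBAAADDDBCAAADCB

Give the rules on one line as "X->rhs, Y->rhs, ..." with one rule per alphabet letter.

A->D, B->DCB, C->AAA, D->BC

  step 2 ⇒ step 3: BCAAADCBBCDDDBCAAADCB ⇒ DCB·AAA·D·D·D·BC·AAA·DCB·DCB·AAA·BC·BC·BC·DCB·AAA·D·D·D·BC·AAA·DCB
    A ↦ D
    B ↦ DCB
    C ↦ AAA
    D ↦ BC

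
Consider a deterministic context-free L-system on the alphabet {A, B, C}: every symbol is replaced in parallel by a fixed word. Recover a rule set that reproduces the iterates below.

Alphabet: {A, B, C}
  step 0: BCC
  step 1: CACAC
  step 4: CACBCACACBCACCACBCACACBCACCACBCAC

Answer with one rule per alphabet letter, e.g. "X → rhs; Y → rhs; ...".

  step 0 ⇒ step 1: BCC ⇒ C·AC·AC
    B ↦ C
    C ↦ AC
    A ↦ BC  (constrained at step 1)

A->BC, B->C, C->AC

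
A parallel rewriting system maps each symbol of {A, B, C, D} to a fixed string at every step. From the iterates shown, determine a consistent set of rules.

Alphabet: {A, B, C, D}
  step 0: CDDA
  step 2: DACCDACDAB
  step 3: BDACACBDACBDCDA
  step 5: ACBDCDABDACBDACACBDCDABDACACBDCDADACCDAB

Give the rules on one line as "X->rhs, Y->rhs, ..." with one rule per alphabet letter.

  step 2 ⇒ step 3: DACCDACDAB ⇒ B·D·AC·AC·B·D·AC·B·D·CDA
    A ↦ D
    B ↦ CDA
    C ↦ AC
    D ↦ B

A->D, B->CDA, C->AC, D->B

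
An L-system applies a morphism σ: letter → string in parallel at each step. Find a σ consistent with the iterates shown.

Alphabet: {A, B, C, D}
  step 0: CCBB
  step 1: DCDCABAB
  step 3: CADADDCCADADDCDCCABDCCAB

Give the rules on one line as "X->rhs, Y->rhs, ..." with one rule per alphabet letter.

A->C, B->AB, C->DC, D->AD

  step 0 ⇒ step 1: CCBB ⇒ DC·DC·AB·AB
    B ↦ AB
    C ↦ DC
    A ↦ C  (constrained at step 1)
    D ↦ AD  (constrained at step 1)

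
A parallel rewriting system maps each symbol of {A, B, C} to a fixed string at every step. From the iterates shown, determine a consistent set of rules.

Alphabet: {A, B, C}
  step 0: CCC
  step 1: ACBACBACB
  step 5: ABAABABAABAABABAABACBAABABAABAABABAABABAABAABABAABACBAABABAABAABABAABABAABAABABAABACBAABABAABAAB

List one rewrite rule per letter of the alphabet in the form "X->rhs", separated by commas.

A->AB, B->A, C->ACB

  step 0 ⇒ step 1: CCC ⇒ ACB·ACB·ACB
    C ↦ ACB
    A ↦ AB  (constrained at step 1)
    B ↦ A  (constrained at step 1)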